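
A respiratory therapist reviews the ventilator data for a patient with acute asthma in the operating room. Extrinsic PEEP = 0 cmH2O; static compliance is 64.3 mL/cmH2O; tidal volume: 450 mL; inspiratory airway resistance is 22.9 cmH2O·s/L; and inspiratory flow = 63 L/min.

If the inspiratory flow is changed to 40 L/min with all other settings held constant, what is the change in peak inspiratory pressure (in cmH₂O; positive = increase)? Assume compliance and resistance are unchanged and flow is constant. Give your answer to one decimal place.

Flow: 63 L/min ÷ 60 = 1.05 L/s.
New flow: 40 L/min ÷ 60 = 0.6667 L/s.
PIP = Vt/C + R·V̇ + PEEP (constant-flow equation of motion).
Only the resistive term changes: ΔPIP = R × ΔV̇ = 22.9 × (0.6667 − 1.05) = 22.9 × -0.3833 = -8.778 cmH2O.

-8.8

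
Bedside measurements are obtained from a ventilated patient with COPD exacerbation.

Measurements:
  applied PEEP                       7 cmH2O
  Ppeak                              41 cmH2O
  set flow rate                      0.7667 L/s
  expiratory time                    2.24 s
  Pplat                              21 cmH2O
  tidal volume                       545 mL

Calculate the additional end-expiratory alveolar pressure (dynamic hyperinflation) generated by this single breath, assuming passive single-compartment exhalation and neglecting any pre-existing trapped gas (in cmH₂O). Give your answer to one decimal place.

1.5

R = (PIP − Pplat)/V̇ = (41 − 21) / 0.7667 = 20.0/0.7667 = 26.086 cmH2O·s/L.
C = Vt/(Pplat − PEEP) = 545.0 / (21 − 7) = 545.0/14.0 = 38.929 mL/cmH2O.
τ = R × C = 26.086 × 0.03893 L/cmH2O = 1.016 s.
Fraction remaining = e^(−Te/τ) = e^(−2.24/1.016) = 0.1103; trapped volume = 545.0 × 0.1103 = 60.114 mL.
Additional alveolar pressure from trapping ≈ V_trapped / C = 60.114 / 38.929 = 1.544 cmH2O.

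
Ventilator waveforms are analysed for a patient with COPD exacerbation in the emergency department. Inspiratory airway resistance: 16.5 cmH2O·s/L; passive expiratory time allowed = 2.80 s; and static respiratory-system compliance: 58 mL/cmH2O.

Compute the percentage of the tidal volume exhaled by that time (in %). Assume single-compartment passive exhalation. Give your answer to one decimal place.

τ = R × C = 16.5 × 58 mL/cmH2O = 16.5 × 0.058 L/cmH2O = 0.957 s.
Passive exhalation: V(t)/V₀ = e^(−t/τ) = e^(−2.80/0.957) = 0.05362.
Fraction exhaled = 1 − 0.05362 = 0.9464 → 94.64%.

94.6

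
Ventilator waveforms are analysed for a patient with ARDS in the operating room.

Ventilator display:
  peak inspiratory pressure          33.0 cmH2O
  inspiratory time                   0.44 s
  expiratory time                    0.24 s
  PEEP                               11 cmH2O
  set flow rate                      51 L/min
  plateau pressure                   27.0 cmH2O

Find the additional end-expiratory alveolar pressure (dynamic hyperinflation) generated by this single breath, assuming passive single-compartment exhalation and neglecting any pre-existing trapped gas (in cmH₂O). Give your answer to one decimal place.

3.7

Flow: 51 L/min ÷ 60 = 0.85 L/s.
Vt = flow × Ti = 0.85 L/s × 0.44 s × 1000 mL/L = 374.0 mL.
R = (PIP − Pplat)/V̇ = (33.0 − 27.0) / 0.85 = 6.0/0.85 = 7.059 cmH2O·s/L.
C = Vt/(Pplat − PEEP) = 374.0 / (27.0 − 11) = 374.0/16.0 = 23.375 mL/cmH2O.
τ = R × C = 7.059 × 0.02338 L/cmH2O = 0.165 s.
Fraction remaining = e^(−Te/τ) = e^(−0.24/0.165) = 0.2335; trapped volume = 374.0 × 0.2335 = 87.329 mL.
Additional alveolar pressure from trapping ≈ V_trapped / C = 87.329 / 23.375 = 3.736 cmH2O.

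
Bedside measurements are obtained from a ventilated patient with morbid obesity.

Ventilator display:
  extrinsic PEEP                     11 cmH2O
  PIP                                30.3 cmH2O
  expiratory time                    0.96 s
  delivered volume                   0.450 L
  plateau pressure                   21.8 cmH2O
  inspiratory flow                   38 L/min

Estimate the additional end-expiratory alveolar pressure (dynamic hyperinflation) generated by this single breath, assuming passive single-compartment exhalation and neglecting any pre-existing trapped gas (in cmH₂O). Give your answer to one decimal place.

1.9

Flow: 38 L/min ÷ 60 = 0.6333 L/s.
R = (PIP − Pplat)/V̇ = (30.3 − 21.8) / 0.6333 = 8.5/0.6333 = 13.422 cmH2O·s/L.
C = Vt/(Pplat − PEEP) = 450.0 / (21.8 − 11) = 450.0/10.8 = 41.667 mL/cmH2O.
τ = R × C = 13.422 × 0.04167 L/cmH2O = 0.5593 s.
Fraction remaining = e^(−Te/τ) = e^(−0.96/0.5593) = 0.1797; trapped volume = 450.0 × 0.1797 = 80.865 mL.
Additional alveolar pressure from trapping ≈ V_trapped / C = 80.865 / 41.667 = 1.941 cmH2O.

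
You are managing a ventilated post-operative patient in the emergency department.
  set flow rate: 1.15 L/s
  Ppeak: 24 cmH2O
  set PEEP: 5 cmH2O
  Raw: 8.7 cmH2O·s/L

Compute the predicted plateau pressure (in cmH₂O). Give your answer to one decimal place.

14.0

Pplat = PIP − Raw × flow = 24 − 8.7 × 1.15 = 24 − 10.005 = 13.995 cmH2O.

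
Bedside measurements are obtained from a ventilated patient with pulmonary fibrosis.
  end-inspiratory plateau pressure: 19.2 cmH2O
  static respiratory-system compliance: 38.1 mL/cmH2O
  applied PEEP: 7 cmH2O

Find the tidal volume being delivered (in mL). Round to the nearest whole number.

465

Vt = Cstat × (Pplat − PEEP) = 38.1 × (19.2 − 7) = 38.1 × 12.2 = 464.82 mL.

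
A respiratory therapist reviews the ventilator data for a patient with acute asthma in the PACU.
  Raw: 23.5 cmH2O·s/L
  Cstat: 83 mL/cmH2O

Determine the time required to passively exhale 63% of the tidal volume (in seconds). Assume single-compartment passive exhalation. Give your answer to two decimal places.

1.94

τ = R × C = 23.5 × 83 mL/cmH2O = 23.5 × 0.083 L/cmH2O = 1.951 s.
Exhaled fraction f = 1 − e^(−t/τ) → t = −τ·ln(1 − f) = −1.951·ln(0.37) = 1.94 s.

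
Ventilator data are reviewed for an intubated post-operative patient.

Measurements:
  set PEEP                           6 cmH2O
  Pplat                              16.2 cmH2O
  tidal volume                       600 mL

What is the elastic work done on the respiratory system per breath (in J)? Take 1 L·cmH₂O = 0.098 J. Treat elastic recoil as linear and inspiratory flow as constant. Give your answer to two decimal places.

0.30

Elastic work ≈ ½ × (Pplat − PEEP) × Vt = 0.5 × (16.2 − 6) × 0.600 L = 0.5 × 10.2 × 0.600 = 3.06 L·cmH2O.
× 0.098 J/(L·cmH2O) → 0.2999 J.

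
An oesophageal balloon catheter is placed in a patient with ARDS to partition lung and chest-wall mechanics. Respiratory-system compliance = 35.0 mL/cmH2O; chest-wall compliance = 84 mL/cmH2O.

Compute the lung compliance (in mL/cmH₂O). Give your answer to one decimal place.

60.0

1/CL = 1/Crs − 1/Ccw.
1/CL = 1/35.0 − 1/84 = 0.01667.
CL = 59.988 mL/cmH2O.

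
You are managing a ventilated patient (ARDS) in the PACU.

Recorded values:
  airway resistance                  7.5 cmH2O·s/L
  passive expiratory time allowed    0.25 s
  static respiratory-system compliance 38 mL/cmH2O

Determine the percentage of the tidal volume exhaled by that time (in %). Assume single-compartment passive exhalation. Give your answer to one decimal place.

τ = R × C = 7.5 × 38 mL/cmH2O = 7.5 × 0.038 L/cmH2O = 0.285 s.
Passive exhalation: V(t)/V₀ = e^(−t/τ) = e^(−0.25/0.285) = 0.4159.
Fraction exhaled = 1 − 0.4159 = 0.5841 → 58.41%.

58.4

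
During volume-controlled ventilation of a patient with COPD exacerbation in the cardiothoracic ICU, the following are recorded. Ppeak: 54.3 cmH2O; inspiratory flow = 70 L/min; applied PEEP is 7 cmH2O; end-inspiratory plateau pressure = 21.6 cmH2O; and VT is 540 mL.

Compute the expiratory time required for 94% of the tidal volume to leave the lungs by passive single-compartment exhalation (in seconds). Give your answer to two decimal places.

Flow: 70 L/min ÷ 60 = 1.1667 L/s.
R = (PIP − Pplat)/V̇ = (54.3 − 21.6) / 1.1667 = 32.7/1.1667 = 28.028 cmH2O·s/L.
C = Vt/(Pplat − PEEP) = 540.0 / (21.6 − 7) = 540.0/14.6 = 36.986 mL/cmH2O.
τ = R × C = 28.028 × 0.03699 L/cmH2O = 1.037 s.
t = −τ·ln(1 − 0.94) = −1.037·ln(0.06) = 2.918 s.

2.92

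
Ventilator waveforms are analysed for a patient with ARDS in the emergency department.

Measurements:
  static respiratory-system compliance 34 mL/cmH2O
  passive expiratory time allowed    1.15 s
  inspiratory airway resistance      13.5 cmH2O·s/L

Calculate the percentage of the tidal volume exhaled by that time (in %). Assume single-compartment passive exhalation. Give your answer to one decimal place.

91.8

τ = R × C = 13.5 × 34 mL/cmH2O = 13.5 × 0.034 L/cmH2O = 0.459 s.
Passive exhalation: V(t)/V₀ = e^(−t/τ) = e^(−1.15/0.459) = 0.08164.
Fraction exhaled = 1 − 0.08164 = 0.9184 → 91.84%.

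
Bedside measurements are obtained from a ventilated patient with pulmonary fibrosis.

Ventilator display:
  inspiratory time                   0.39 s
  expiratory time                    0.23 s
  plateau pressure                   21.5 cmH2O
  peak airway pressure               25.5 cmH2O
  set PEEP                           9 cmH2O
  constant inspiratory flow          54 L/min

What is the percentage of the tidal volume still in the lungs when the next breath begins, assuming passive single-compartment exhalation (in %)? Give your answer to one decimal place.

Flow: 54 L/min ÷ 60 = 0.9 L/s.
Vt = flow × Ti = 0.9 L/s × 0.39 s × 1000 mL/L = 351.0 mL.
R = (PIP − Pplat)/V̇ = (25.5 − 21.5) / 0.9 = 4.0/0.9 = 4.444 cmH2O·s/L.
C = Vt/(Pplat − PEEP) = 351.0 / (21.5 − 9) = 351.0/12.5 = 28.08 mL/cmH2O.
τ = R × C = 4.444 × 0.02808 L/cmH2O = 0.1248 s.
Fraction remaining at end-expiration = e^(−Te/τ) = e^(−0.23/0.1248) = 0.1583 → 15.83%.

15.8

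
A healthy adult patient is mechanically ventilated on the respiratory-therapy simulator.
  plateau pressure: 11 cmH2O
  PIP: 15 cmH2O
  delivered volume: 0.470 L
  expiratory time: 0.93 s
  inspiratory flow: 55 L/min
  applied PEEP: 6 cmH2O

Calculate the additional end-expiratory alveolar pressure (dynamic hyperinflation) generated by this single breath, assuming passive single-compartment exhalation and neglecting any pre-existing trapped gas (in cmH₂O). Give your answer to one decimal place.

Flow: 55 L/min ÷ 60 = 0.9167 L/s.
R = (PIP − Pplat)/V̇ = (15 − 11) / 0.9167 = 4.0/0.9167 = 4.363 cmH2O·s/L.
C = Vt/(Pplat − PEEP) = 470.0 / (11 − 6) = 470.0/5.0 = 94.0 mL/cmH2O.
τ = R × C = 4.363 × 0.094 L/cmH2O = 0.4101 s.
Fraction remaining = e^(−Te/τ) = e^(−0.93/0.4101) = 0.1035; trapped volume = 470.0 × 0.1035 = 48.645 mL.
Additional alveolar pressure from trapping ≈ V_trapped / C = 48.645 / 94.0 = 0.5175 cmH2O.

0.5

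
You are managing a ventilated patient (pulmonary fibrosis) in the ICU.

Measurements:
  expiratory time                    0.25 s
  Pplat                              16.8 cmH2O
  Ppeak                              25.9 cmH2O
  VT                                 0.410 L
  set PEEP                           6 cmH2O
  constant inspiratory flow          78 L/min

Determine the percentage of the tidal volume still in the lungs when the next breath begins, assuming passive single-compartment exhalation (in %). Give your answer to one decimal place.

39.0

Flow: 78 L/min ÷ 60 = 1.3 L/s.
R = (PIP − Pplat)/V̇ = (25.9 − 16.8) / 1.3 = 9.1/1.3 = 7.0 cmH2O·s/L.
C = Vt/(Pplat − PEEP) = 410.0 / (16.8 − 6) = 410.0/10.8 = 37.963 mL/cmH2O.
τ = R × C = 7.0 × 0.03796 L/cmH2O = 0.2657 s.
Fraction remaining at end-expiration = e^(−Te/τ) = e^(−0.25/0.2657) = 0.3903 → 39.03%.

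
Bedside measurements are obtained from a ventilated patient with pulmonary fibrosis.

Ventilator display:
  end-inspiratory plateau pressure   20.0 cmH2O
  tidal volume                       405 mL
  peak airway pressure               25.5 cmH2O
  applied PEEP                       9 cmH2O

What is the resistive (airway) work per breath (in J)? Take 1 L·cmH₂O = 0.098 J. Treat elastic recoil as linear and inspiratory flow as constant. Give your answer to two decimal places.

0.22

With constant inspiratory flow the resistive pressure is constant at PIP − Pplat = 25.5 − 20.0 = 5.5 cmH2O, so resistive work = 5.5 × 0.405 = 2.228 L·cmH2O.
× 0.098 J/(L·cmH2O) → 0.2183 J.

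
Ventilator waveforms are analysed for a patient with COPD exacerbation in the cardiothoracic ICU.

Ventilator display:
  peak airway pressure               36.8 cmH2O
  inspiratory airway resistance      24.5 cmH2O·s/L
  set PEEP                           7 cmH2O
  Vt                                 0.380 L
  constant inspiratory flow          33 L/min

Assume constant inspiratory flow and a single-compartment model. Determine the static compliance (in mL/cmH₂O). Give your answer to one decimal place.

Flow: 33 L/min ÷ 60 = 0.55 L/s.
Equation of motion (constant flow): PIP = Vt/C + R·V̇ + PEEP.
Vt/C = PIP − R·V̇ − PEEP = 36.8 − 24.5×0.55 − 7 = 36.8 − 13.475 − 7 = 16.325 cmH2O.
C = Vt / 16.325 = 380 / 16.325 = 23.277 mL/cmH2O.

23.3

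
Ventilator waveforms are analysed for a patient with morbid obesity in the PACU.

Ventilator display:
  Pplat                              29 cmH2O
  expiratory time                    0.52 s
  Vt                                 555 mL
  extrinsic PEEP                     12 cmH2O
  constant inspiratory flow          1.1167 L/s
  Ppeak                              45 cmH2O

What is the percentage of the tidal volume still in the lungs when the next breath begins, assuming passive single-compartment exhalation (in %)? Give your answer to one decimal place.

32.9

R = (PIP − Pplat)/V̇ = (45 − 29) / 1.1167 = 16.0/1.1167 = 14.328 cmH2O·s/L.
C = Vt/(Pplat − PEEP) = 555.0 / (29 − 12) = 555.0/17.0 = 32.647 mL/cmH2O.
τ = R × C = 14.328 × 0.03265 L/cmH2O = 0.4678 s.
Fraction remaining at end-expiration = e^(−Te/τ) = e^(−0.52/0.4678) = 0.329 → 32.9%.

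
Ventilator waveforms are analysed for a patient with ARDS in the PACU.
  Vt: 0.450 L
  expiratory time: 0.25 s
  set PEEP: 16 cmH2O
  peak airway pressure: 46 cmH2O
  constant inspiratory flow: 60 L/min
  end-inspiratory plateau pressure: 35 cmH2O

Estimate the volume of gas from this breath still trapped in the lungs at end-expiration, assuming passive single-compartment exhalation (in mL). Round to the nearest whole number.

172

Flow: 60 L/min ÷ 60 = 1 L/s.
R = (PIP − Pplat)/V̇ = (46 − 35) / 1 = 11.0/1 = 11.0 cmH2O·s/L.
C = Vt/(Pplat − PEEP) = 450.0 / (35 − 16) = 450.0/19.0 = 23.684 mL/cmH2O.
τ = R × C = 11.0 × 0.02368 L/cmH2O = 0.2605 s.
Fraction remaining = e^(−Te/τ) = e^(−0.25/0.2605) = 0.383.
Trapped volume = 450.0 × 0.383 = 172.35 mL.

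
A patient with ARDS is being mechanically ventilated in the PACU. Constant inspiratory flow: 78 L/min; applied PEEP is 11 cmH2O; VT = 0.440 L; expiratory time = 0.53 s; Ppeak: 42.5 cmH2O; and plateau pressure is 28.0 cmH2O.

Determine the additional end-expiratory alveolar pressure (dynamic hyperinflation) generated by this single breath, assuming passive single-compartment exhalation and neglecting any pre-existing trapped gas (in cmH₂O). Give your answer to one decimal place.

Flow: 78 L/min ÷ 60 = 1.3 L/s.
R = (PIP − Pplat)/V̇ = (42.5 − 28.0) / 1.3 = 14.5/1.3 = 11.154 cmH2O·s/L.
C = Vt/(Pplat − PEEP) = 440.0 / (28.0 − 11) = 440.0/17.0 = 25.882 mL/cmH2O.
τ = R × C = 11.154 × 0.02588 L/cmH2O = 0.2887 s.
Fraction remaining = e^(−Te/τ) = e^(−0.53/0.2887) = 0.1595; trapped volume = 440.0 × 0.1595 = 70.18 mL.
Additional alveolar pressure from trapping ≈ V_trapped / C = 70.18 / 25.882 = 2.712 cmH2O.

2.7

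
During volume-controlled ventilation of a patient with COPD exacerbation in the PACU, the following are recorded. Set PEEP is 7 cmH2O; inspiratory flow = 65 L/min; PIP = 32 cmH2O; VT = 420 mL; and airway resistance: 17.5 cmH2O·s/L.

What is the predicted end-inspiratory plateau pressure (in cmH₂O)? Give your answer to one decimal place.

13.0

Flow: 65 L/min ÷ 60 = 1.0833 L/s.
Pplat = PIP − Raw × flow = 32 − 17.5 × 1.0833 = 32 − 18.958 = 13.042 cmH2O.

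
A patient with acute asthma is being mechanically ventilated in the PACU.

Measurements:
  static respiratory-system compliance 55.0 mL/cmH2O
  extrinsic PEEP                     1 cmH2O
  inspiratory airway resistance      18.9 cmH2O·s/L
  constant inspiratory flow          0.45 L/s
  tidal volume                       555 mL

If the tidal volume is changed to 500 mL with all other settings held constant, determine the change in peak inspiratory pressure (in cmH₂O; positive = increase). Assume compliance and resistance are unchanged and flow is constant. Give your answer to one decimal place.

PIP = Vt/C + R·V̇ + PEEP (constant-flow equation of motion).
Only the elastic term changes: ΔPIP = ΔVt / C = (500 − 555) / 55.0 = -1.0 cmH2O.

-1.0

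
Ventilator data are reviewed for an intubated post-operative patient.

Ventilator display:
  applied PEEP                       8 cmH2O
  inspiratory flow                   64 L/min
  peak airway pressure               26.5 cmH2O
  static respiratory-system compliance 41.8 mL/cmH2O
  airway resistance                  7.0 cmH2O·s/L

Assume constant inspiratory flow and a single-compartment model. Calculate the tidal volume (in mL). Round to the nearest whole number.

Flow: 64 L/min ÷ 60 = 1.0667 L/s.
Equation of motion (constant flow): PIP = Vt/C + R·V̇ + PEEP.
Vt/C = PIP − R·V̇ − PEEP = 26.5 − 7.467 − 8 = 11.033 cmH2O.
Vt = C × 11.033 = 41.8 × 11.033 = 461.18 mL.

461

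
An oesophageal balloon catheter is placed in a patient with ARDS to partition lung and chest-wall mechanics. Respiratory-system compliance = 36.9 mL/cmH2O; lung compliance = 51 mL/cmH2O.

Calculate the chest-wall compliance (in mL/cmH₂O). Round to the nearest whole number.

1/Ccw = 1/Crs − 1/CL.
1/Ccw = 1/36.9 − 1/51 = 0.007492.
Ccw = 133.48 mL/cmH2O.

133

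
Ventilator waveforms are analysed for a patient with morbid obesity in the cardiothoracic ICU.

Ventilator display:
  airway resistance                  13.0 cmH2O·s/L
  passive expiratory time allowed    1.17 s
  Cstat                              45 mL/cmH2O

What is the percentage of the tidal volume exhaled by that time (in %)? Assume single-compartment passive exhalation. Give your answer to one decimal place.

86.5

τ = R × C = 13.0 × 45 mL/cmH2O = 13.0 × 0.045 L/cmH2O = 0.585 s.
Passive exhalation: V(t)/V₀ = e^(−t/τ) = e^(−1.17/0.585) = 0.1353.
Fraction exhaled = 1 − 0.1353 = 0.8647 → 86.47%.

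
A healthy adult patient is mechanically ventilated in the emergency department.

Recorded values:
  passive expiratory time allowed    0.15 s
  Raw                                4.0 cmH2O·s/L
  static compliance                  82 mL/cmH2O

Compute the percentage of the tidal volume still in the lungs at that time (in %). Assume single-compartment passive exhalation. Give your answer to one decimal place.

63.3

τ = R × C = 4.0 × 82 mL/cmH2O = 4.0 × 0.082 L/cmH2O = 0.328 s.
Passive exhalation: V(t)/V₀ = e^(−t/τ) = e^(−0.15/0.328) = 0.633.
Fraction remaining = 0.633 → 63.3%.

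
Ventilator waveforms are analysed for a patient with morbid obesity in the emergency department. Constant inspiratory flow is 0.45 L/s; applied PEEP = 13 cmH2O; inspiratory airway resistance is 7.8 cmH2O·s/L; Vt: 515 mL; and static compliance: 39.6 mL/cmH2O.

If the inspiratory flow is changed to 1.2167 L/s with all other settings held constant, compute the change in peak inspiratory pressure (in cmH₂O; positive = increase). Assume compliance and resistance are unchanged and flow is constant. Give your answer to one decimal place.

6.0

PIP = Vt/C + R·V̇ + PEEP (constant-flow equation of motion).
Only the resistive term changes: ΔPIP = R × ΔV̇ = 7.8 × (1.2167 − 0.45) = 7.8 × 0.7667 = 5.98 cmH2O.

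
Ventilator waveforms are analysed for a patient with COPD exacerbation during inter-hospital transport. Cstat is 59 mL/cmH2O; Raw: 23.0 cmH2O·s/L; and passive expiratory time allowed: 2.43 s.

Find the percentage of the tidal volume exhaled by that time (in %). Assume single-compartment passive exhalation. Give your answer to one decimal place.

τ = R × C = 23.0 × 59 mL/cmH2O = 23.0 × 0.059 L/cmH2O = 1.357 s.
Passive exhalation: V(t)/V₀ = e^(−t/τ) = e^(−2.43/1.357) = 0.1668.
Fraction exhaled = 1 − 0.1668 = 0.8332 → 83.32%.

83.3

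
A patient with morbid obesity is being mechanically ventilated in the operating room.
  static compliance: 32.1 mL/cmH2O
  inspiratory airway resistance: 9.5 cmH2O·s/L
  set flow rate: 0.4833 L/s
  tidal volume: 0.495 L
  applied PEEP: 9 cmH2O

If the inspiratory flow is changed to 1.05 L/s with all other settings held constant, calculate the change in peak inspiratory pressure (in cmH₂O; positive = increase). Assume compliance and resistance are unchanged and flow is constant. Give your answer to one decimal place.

PIP = Vt/C + R·V̇ + PEEP (constant-flow equation of motion).
Only the resistive term changes: ΔPIP = R × ΔV̇ = 9.5 × (1.05 − 0.4833) = 9.5 × 0.5667 = 5.384 cmH2O.

5.4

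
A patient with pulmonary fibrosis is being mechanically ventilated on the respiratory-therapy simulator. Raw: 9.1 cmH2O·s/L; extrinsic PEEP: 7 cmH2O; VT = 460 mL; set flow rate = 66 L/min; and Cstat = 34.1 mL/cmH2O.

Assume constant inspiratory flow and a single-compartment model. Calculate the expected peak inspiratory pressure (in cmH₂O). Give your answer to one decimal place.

Flow: 66 L/min ÷ 60 = 1.1 L/s.
Equation of motion (constant flow): PIP = Vt/C + R·V̇ + PEEP.
PIP = 460/34.1 + 9.1×1.1 + 7 = 13.49 + 10.01 + 7 = 30.5 cmH2O.

30.5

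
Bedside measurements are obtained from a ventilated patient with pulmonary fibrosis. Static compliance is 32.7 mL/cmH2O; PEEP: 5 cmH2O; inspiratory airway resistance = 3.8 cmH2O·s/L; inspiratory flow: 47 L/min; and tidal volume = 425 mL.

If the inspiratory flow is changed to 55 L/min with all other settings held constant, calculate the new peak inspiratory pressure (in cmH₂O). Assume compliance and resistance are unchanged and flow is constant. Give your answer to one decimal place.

Flow: 47 L/min ÷ 60 = 0.7833 L/s.
New flow: 55 L/min ÷ 60 = 0.9167 L/s.
PIP = Vt/C + R·V̇ + PEEP (constant-flow equation of motion).
Only the resistive term changes: ΔPIP = R × ΔV̇ = 3.8 × (0.9167 − 0.7833) = 3.8 × 0.1334 = 0.5069 cmH2O.
Original PIP = 425/32.7 + 3.8×0.7833 + 5 = 20.973 cmH2O; new PIP = 20.973 + (0.5069) = 21.48 cmH2O.

21.5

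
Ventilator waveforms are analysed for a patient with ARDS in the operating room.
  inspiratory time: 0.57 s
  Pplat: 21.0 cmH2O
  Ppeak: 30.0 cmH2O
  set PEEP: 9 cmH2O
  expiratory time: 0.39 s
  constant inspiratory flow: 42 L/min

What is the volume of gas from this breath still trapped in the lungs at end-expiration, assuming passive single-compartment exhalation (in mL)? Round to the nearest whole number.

Flow: 42 L/min ÷ 60 = 0.7 L/s.
Vt = flow × Ti = 0.7 L/s × 0.57 s × 1000 mL/L = 399.0 mL.
R = (PIP − Pplat)/V̇ = (30.0 − 21.0) / 0.7 = 9.0/0.7 = 12.857 cmH2O·s/L.
C = Vt/(Pplat − PEEP) = 399.0 / (21.0 − 9) = 399.0/12.0 = 33.25 mL/cmH2O.
τ = R × C = 12.857 × 0.03325 L/cmH2O = 0.4275 s.
Fraction remaining = e^(−Te/τ) = e^(−0.39/0.4275) = 0.4016.
Trapped volume = 399.0 × 0.4016 = 160.24 mL.

160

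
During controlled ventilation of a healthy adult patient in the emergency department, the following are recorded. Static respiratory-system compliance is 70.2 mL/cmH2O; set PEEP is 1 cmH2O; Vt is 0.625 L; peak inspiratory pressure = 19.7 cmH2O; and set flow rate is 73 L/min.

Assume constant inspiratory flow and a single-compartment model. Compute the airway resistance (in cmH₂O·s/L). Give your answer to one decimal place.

Flow: 73 L/min ÷ 60 = 1.2167 L/s.
Equation of motion (constant flow): PIP = Vt/C + R·V̇ + PEEP.
R·V̇ = PIP − Vt/C − PEEP = 19.7 − 625/70.2 − 1 = 19.7 − 8.903 − 1 = 9.797 cmH2O.
R = 9.797 / 1.2167 = 8.052 cmH2O·s/L.

8.1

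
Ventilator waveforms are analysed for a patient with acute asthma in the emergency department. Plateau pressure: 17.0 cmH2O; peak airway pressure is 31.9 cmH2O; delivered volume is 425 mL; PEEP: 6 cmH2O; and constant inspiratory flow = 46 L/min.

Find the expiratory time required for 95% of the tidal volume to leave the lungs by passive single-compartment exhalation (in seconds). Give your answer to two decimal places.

Flow: 46 L/min ÷ 60 = 0.7667 L/s.
R = (PIP − Pplat)/V̇ = (31.9 − 17.0) / 0.7667 = 14.9/0.7667 = 19.434 cmH2O·s/L.
C = Vt/(Pplat − PEEP) = 425.0 / (17.0 − 6) = 425.0/11.0 = 38.636 mL/cmH2O.
τ = R × C = 19.434 × 0.03864 L/cmH2O = 0.7509 s.
t = −τ·ln(1 − 0.95) = −0.7509·ln(0.05) = 2.249 s.

2.25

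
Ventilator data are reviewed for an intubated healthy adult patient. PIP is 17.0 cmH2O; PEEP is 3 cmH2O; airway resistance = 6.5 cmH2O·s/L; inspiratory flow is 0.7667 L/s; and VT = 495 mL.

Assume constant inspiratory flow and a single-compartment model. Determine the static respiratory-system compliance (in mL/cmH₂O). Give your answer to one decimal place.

54.9

Equation of motion (constant flow): PIP = Vt/C + R·V̇ + PEEP.
Vt/C = PIP − R·V̇ − PEEP = 17.0 − 6.5×0.7667 − 3 = 17.0 − 4.984 − 3 = 9.016 cmH2O.
C = Vt / 9.016 = 495 / 9.016 = 54.902 mL/cmH2O.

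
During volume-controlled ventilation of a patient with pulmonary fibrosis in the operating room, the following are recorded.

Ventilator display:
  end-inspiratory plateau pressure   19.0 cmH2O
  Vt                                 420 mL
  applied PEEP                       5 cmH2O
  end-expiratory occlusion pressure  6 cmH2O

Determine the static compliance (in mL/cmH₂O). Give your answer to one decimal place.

End-expiratory occlusion gives total PEEP = 6 cmH2O (intrinsic PEEP = 6 − 5 = 1). Use total PEEP for the elastic gradient.
Cstat = Vt / (Pplat − PEEPtotal) = 420 / (19.0 − 6) = 420 / 13.0 = 32.308 mL/cmH2O.

32.3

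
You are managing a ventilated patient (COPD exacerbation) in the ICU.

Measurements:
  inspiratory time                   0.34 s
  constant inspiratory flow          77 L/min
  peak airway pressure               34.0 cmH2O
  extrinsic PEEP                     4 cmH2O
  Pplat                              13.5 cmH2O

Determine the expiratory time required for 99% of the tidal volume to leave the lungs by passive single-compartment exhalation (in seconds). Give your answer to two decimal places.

Flow: 77 L/min ÷ 60 = 1.2833 L/s.
Vt = flow × Ti = 1.2833 L/s × 0.34 s × 1000 mL/L = 436.32 mL.
R = (PIP − Pplat)/V̇ = (34.0 − 13.5) / 1.2833 = 20.5/1.2833 = 15.974 cmH2O·s/L.
C = Vt/(Pplat − PEEP) = 436.32 / (13.5 − 4) = 436.32/9.5 = 45.928 mL/cmH2O.
τ = R × C = 15.974 × 0.04593 L/cmH2O = 0.7337 s.
t = −τ·ln(1 − 0.99) = −0.7337·ln(0.01) = 3.379 s.

3.38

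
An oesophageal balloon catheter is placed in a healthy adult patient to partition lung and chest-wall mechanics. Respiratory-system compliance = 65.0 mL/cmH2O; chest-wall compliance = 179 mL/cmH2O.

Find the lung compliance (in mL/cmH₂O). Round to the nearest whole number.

102

1/CL = 1/Crs − 1/Ccw.
1/CL = 1/65.0 − 1/179 = 0.009798.
CL = 102.06 mL/cmH2O.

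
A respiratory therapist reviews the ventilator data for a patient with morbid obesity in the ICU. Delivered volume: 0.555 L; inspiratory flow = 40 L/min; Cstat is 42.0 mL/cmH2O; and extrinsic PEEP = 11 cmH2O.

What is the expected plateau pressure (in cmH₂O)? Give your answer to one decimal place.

Pplat = PEEP + Vt / Cstat = 11 + 555 / 42.0 = 11 + 13.214 = 24.214 cmH2O.

24.2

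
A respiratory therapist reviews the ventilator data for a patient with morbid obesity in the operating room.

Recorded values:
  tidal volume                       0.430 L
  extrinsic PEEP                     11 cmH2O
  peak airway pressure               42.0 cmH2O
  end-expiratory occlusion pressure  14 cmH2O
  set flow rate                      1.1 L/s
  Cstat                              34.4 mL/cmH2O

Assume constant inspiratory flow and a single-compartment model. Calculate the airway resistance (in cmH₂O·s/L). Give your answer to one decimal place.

Total PEEP = 14 cmH2O (set 11 + intrinsic 3); this is the baseline alveolar pressure.
Equation of motion (constant flow): PIP = Vt/C + R·V̇ + PEEP.
R·V̇ = PIP − Vt/C − PEEP = 42.0 − 430/34.4 − 14 = 42.0 − 12.5 − 14 = 15.5 cmH2O.
R = 15.5 / 1.1 = 14.091 cmH2O·s/L.

14.1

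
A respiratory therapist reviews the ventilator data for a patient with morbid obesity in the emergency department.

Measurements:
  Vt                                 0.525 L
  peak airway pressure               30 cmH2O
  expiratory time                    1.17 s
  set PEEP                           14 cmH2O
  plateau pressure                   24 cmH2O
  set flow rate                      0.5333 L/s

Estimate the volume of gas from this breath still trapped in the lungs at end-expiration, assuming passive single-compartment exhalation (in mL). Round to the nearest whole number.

72

R = (PIP − Pplat)/V̇ = (30 − 24) / 0.5333 = 6.0/0.5333 = 11.251 cmH2O·s/L.
C = Vt/(Pplat − PEEP) = 525.0 / (24 − 14) = 525.0/10.0 = 52.5 mL/cmH2O.
τ = R × C = 11.251 × 0.0525 L/cmH2O = 0.5907 s.
Fraction remaining = e^(−Te/τ) = e^(−1.17/0.5907) = 0.138.
Trapped volume = 525.0 × 0.138 = 72.45 mL.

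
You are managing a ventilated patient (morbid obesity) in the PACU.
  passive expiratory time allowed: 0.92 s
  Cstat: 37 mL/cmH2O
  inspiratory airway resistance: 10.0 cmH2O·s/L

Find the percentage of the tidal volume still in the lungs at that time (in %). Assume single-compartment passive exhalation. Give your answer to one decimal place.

τ = R × C = 10.0 × 37 mL/cmH2O = 10.0 × 0.037 L/cmH2O = 0.37 s.
Passive exhalation: V(t)/V₀ = e^(−t/τ) = e^(−0.92/0.37) = 0.0832.
Fraction remaining = 0.0832 → 8.32%.

8.3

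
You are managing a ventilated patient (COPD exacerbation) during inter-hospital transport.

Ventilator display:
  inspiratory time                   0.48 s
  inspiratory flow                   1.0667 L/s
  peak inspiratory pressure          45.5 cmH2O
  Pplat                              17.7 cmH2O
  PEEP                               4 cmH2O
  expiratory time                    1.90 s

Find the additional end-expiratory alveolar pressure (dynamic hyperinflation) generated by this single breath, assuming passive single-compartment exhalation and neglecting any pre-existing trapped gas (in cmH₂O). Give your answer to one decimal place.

Vt = flow × Ti = 1.0667 L/s × 0.48 s × 1000 mL/L = 512.02 mL.
R = (PIP − Pplat)/V̇ = (45.5 − 17.7) / 1.0667 = 27.8/1.0667 = 26.062 cmH2O·s/L.
C = Vt/(Pplat − PEEP) = 512.02 / (17.7 − 4) = 512.02/13.7 = 37.374 mL/cmH2O.
τ = R × C = 26.062 × 0.03737 L/cmH2O = 0.9739 s.
Fraction remaining = e^(−Te/τ) = e^(−1.90/0.9739) = 0.1421; trapped volume = 512.02 × 0.1421 = 72.758 mL.
Additional alveolar pressure from trapping ≈ V_trapped / C = 72.758 / 37.374 = 1.947 cmH2O.

1.9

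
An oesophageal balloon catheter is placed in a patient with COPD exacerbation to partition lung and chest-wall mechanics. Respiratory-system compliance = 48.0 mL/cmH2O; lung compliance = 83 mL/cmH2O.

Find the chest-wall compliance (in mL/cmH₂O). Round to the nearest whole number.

114

1/Ccw = 1/Crs − 1/CL.
1/Ccw = 1/48.0 − 1/83 = 0.008785.
Ccw = 113.83 mL/cmH2O.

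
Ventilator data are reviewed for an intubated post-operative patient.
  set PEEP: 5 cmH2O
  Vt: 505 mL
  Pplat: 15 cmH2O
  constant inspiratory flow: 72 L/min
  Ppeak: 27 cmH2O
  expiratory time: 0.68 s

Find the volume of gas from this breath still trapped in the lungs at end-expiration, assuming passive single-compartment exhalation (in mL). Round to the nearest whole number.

131

Flow: 72 L/min ÷ 60 = 1.2 L/s.
R = (PIP − Pplat)/V̇ = (27 − 15) / 1.2 = 12.0/1.2 = 10.0 cmH2O·s/L.
C = Vt/(Pplat − PEEP) = 505.0 / (15 − 5) = 505.0/10.0 = 50.5 mL/cmH2O.
τ = R × C = 10.0 × 0.0505 L/cmH2O = 0.505 s.
Fraction remaining = e^(−Te/τ) = e^(−0.68/0.505) = 0.2601.
Trapped volume = 505.0 × 0.2601 = 131.35 mL.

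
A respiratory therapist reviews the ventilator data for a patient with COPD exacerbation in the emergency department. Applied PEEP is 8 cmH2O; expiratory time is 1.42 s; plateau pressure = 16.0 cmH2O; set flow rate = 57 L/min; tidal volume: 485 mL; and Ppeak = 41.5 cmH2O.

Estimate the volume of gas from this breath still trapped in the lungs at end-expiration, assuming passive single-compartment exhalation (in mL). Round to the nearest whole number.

203

Flow: 57 L/min ÷ 60 = 0.95 L/s.
R = (PIP − Pplat)/V̇ = (41.5 − 16.0) / 0.95 = 25.5/0.95 = 26.842 cmH2O·s/L.
C = Vt/(Pplat − PEEP) = 485.0 / (16.0 − 8) = 485.0/8.0 = 60.625 mL/cmH2O.
τ = R × C = 26.842 × 0.06063 L/cmH2O = 1.627 s.
Fraction remaining = e^(−Te/τ) = e^(−1.42/1.627) = 0.4178.
Trapped volume = 485.0 × 0.4178 = 202.63 mL.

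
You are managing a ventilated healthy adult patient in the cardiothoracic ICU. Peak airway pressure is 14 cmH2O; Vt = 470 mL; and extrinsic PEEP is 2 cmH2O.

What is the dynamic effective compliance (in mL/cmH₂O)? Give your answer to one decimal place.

39.2

Dynamic compliance = Vt / (PIP − PEEP) = 470 / (14 − 2) = 470 / 12.0 = 39.167 mL/cmH2O.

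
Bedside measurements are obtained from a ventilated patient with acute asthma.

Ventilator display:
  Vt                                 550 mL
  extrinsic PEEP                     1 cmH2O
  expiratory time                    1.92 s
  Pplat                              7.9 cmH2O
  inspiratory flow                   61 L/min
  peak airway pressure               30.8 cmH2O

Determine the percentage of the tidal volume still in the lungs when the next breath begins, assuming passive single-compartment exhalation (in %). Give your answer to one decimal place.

Flow: 61 L/min ÷ 60 = 1.0167 L/s.
R = (PIP − Pplat)/V̇ = (30.8 − 7.9) / 1.0167 = 22.9/1.0167 = 22.524 cmH2O·s/L.
C = Vt/(Pplat − PEEP) = 550.0 / (7.9 − 1) = 550.0/6.9 = 79.71 mL/cmH2O.
τ = R × C = 22.524 × 0.07971 L/cmH2O = 1.795 s.
Fraction remaining at end-expiration = e^(−Te/τ) = e^(−1.92/1.795) = 0.3431 → 34.31%.

34.3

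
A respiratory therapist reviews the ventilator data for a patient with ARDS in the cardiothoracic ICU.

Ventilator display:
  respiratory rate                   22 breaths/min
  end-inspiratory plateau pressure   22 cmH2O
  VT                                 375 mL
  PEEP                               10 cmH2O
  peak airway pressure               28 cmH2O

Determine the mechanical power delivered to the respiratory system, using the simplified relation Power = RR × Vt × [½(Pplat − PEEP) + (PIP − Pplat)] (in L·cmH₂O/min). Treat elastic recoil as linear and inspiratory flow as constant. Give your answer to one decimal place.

99.0

Per-breath work = Vt × [½(Pplat−PEEP) + (PIP−Pplat)] = 0.375 × [0.5×12.0 + 6.0] = 0.375 × 12.0 = 4.5 L·cmH2O.
Power = 22 × 4.5 = 99.0 L·cmH2O/min.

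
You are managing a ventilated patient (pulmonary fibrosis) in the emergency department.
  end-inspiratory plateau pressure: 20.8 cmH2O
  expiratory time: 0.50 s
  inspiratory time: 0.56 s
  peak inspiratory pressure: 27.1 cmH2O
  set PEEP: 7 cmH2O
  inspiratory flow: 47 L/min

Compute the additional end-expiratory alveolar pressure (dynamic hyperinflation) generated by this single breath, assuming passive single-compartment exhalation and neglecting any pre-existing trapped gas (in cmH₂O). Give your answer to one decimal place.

2.0

Flow: 47 L/min ÷ 60 = 0.7833 L/s.
Vt = flow × Ti = 0.7833 L/s × 0.56 s × 1000 mL/L = 438.65 mL.
R = (PIP − Pplat)/V̇ = (27.1 − 20.8) / 0.7833 = 6.3/0.7833 = 8.043 cmH2O·s/L.
C = Vt/(Pplat − PEEP) = 438.65 / (20.8 − 7) = 438.65/13.8 = 31.786 mL/cmH2O.
τ = R × C = 8.043 × 0.03179 L/cmH2O = 0.2557 s.
Fraction remaining = e^(−Te/τ) = e^(−0.50/0.2557) = 0.1415; trapped volume = 438.65 × 0.1415 = 62.069 mL.
Additional alveolar pressure from trapping ≈ V_trapped / C = 62.069 / 31.786 = 1.953 cmH2O.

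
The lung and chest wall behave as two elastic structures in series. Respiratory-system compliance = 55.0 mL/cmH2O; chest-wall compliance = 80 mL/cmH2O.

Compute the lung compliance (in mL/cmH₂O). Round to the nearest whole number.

1/CL = 1/Crs − 1/Ccw.
1/CL = 1/55.0 − 1/80 = 0.005682.
CL = 175.99 mL/cmH2O.

176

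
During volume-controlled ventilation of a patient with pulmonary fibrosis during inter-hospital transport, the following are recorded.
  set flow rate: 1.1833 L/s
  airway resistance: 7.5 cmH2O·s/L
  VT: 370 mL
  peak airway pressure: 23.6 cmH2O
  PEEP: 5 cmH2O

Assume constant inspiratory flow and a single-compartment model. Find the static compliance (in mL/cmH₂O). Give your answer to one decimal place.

38.0

Equation of motion (constant flow): PIP = Vt/C + R·V̇ + PEEP.
Vt/C = PIP − R·V̇ − PEEP = 23.6 − 7.5×1.1833 − 5 = 23.6 − 8.875 − 5 = 9.725 cmH2O.
C = Vt / 9.725 = 370 / 9.725 = 38.046 mL/cmH2O.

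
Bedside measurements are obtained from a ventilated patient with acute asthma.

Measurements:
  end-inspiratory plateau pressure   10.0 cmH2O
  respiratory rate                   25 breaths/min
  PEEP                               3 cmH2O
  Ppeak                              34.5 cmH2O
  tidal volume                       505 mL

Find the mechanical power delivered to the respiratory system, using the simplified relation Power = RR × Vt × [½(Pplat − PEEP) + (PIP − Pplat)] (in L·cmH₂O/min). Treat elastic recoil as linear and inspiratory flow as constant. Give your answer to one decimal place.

Per-breath work = Vt × [½(Pplat−PEEP) + (PIP−Pplat)] = 0.505 × [0.5×7.0 + 24.5] = 0.505 × 28.0 = 14.14 L·cmH2O.
Power = 25 × 14.14 = 353.5 L·cmH2O/min.

353.5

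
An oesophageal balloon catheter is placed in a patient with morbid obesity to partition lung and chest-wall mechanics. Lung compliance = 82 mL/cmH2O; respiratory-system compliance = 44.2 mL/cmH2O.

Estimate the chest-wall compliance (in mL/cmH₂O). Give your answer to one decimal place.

95.9

1/Ccw = 1/Crs − 1/CL.
1/Ccw = 1/44.2 − 1/82 = 0.01043.
Ccw = 95.877 mL/cmH2O.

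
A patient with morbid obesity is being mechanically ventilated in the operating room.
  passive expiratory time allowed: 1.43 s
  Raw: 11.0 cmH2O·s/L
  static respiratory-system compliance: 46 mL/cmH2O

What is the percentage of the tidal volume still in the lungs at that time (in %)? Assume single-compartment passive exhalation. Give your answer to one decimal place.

5.9

τ = R × C = 11.0 × 46 mL/cmH2O = 11.0 × 0.046 L/cmH2O = 0.506 s.
Passive exhalation: V(t)/V₀ = e^(−t/τ) = e^(−1.43/0.506) = 0.05924.
Fraction remaining = 0.05924 → 5.924%.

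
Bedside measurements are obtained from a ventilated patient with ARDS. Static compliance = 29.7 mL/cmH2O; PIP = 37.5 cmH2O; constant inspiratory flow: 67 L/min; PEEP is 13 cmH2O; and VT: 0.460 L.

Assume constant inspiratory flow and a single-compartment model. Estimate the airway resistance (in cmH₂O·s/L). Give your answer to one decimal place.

Flow: 67 L/min ÷ 60 = 1.1167 L/s.
Equation of motion (constant flow): PIP = Vt/C + R·V̇ + PEEP.
R·V̇ = PIP − Vt/C − PEEP = 37.5 − 460/29.7 − 13 = 37.5 − 15.488 − 13 = 9.012 cmH2O.
R = 9.012 / 1.1167 = 8.07 cmH2O·s/L.

8.1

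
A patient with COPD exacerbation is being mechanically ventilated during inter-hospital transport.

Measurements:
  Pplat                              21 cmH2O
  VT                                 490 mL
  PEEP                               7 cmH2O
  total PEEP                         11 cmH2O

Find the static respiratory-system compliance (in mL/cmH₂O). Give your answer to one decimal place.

49.0

End-expiratory occlusion gives total PEEP = 11 cmH2O (intrinsic PEEP = 11 − 7 = 4). Use total PEEP for the elastic gradient.
Cstat = Vt / (Pplat − PEEPtotal) = 490 / (21 − 11) = 490 / 10.0 = 49.0 mL/cmH2O.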